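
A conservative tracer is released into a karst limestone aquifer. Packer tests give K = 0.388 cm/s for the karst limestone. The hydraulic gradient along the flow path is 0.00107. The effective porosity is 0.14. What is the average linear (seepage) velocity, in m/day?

2.56

Convert K: 0.388 cm/s × 864 = 335.2 m/day.
Hydraulic gradient i = 0.00107.
Darcy flux q = K · i = 335.2 × 0.001070 = 0.3587 m/day.
Seepage velocity v = q / n_e = 0.3587 / 0.14 = 2.562 m/day.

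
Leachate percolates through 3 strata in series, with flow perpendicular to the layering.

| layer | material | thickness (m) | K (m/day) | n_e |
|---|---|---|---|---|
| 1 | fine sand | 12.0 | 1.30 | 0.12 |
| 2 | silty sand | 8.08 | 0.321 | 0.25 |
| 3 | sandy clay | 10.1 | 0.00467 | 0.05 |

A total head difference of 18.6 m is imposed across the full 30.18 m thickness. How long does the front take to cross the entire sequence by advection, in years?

With flow normal to the layers, continuity requires the same specific discharge q through every layer.
Σ(b_i/K_i) = 12.0/1.30 + 8.08/0.321 + 10.1/0.00467 = 2197 d.
q = Δh / Σ(b_i/K_i) = 18.6 / 2197 = 0.008466 m/day.
In each layer the seepage velocity is v_i = q/n_i, so the layer transit time is t_i = b_i·n_i / q:
  layer 1 (fine sand): t_1 = 12.0 × 0.12 / 0.008466 = 170.1 d
  layer 2 (silty sand): t_2 = 8.08 × 0.25 / 0.008466 = 238.6 d
  layer 3 (sandy clay): t_3 = 10.1 × 0.05 / 0.008466 = 59.65 d
Total t = Σ t_i = 468.4 days = 1.282 years.

1.28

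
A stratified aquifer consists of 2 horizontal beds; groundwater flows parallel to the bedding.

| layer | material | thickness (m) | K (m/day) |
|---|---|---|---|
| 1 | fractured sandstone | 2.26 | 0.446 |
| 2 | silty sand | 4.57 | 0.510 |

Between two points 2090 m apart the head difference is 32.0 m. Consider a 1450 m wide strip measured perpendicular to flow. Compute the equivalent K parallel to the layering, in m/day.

0.489

Flow is parallel to layering, so each bed carries its own Darcy discharge and the transmissivities add.
Σ(K_i·b_i) = 0.446×2.26 + 0.510×4.57 = 3.339 m²/day.
Total thickness b = 6.830 m, so K_eq = Σ(K_i·b_i)/b = 0.4888 m/day.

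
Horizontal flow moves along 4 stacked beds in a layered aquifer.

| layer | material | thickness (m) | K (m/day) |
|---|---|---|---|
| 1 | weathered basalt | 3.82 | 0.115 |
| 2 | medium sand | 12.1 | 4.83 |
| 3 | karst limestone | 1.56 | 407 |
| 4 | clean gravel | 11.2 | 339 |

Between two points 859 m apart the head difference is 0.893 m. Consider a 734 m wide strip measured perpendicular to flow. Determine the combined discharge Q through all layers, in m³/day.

Flow is parallel to layering, so each bed carries its own Darcy discharge and the transmissivities add.
Σ(K_i·b_i) = 0.115×3.82 + 4.83×12.1 + 407×1.56 + 339×11.2 = 4491 m²/day.
Hydraulic gradient i = Δh / L = 0.893 / 859 = 0.001040.
Q = Σ(K_i·b_i) · W · i = 4491 × 734 × 0.001040 = 3427 m³/day.

3430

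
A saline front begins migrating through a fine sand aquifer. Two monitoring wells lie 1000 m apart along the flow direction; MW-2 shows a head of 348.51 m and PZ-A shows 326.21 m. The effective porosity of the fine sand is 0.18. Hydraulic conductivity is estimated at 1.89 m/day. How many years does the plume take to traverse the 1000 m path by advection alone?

Hydraulic gradient i = (348.51 − 326.21) / 1000 = 22.3 / 1000 = 0.02230.
Darcy flux q = K · i = 1.890 × 0.02230 = 0.04215 m/day.
Seepage velocity v = q / n_e = 0.04215 / 0.18 = 0.2341 m/day.
Travel time t = L / v = 1000 / 0.2341 = 4271 days = 11.69 years.

11.7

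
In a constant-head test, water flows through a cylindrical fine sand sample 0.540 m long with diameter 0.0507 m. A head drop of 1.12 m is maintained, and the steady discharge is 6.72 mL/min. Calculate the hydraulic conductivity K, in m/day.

Cross-sectional area A = π·(d/2)² = π × (0.0507/2)² = 0.002019 m².
Convert discharge: 6.72 mL/min = 1.120e-07 m³/s.
Darcy's law rearranged: K = Q·L / (A·Δh) = 1.120e-07 × 0.540 / (0.002019 × 1.12) = 2.675e-05 m/s = 2.311 m/day.

2.31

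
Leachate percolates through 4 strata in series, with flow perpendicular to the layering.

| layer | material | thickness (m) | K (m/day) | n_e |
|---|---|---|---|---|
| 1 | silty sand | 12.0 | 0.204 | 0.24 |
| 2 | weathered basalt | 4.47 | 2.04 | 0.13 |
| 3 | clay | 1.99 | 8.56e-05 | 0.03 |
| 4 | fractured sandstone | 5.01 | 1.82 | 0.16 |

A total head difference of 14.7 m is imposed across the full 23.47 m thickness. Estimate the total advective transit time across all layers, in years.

18.8

With flow normal to the layers, continuity requires the same specific discharge q through every layer.
Σ(b_i/K_i) = 12.0/0.204 + 4.47/2.04 + 1.99/8.56e-05 + 5.01/1.82 = 23311 d.
q = Δh / Σ(b_i/K_i) = 14.7 / 23311 = 0.0006306 m/day.
In each layer the seepage velocity is v_i = q/n_i, so the layer transit time is t_i = b_i·n_i / q:
  layer 1 (silty sand): t_1 = 12.0 × 0.24 / 0.0006306 = 4567 d
  layer 2 (weathered basalt): t_2 = 4.47 × 0.13 / 0.0006306 = 921.5 d
  layer 3 (clay): t_3 = 1.99 × 0.03 / 0.0006306 = 94.67 d
  layer 4 (fractured sandstone): t_4 = 5.01 × 0.16 / 0.0006306 = 1271 d
Total t = Σ t_i = 6855 days = 18.77 years.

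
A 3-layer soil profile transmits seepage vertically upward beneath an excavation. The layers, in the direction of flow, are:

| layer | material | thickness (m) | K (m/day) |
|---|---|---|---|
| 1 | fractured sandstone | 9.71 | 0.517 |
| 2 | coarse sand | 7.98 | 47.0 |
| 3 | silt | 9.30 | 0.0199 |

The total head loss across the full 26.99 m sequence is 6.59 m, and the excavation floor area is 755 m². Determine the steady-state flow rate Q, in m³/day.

Flow is perpendicular to layering, so the layers act in series and the equivalent K is the thickness-weighted harmonic mean.
Total thickness L = 9.71 + 7.98 + 9.30 = 26.99 m.
Σ(b_i/K_i) = 9.71/0.517 + 7.98/47.0 + 9.30/0.0199 = 486.3 d.
K_eq = L / Σ(b_i/K_i) = 26.99 / 486.3 = 0.05550 m/day.
Q = K_eq · A · (Δh/L) = 0.05550 × 755 × (6.59/26.99) = 10.23 m³/day.

10.2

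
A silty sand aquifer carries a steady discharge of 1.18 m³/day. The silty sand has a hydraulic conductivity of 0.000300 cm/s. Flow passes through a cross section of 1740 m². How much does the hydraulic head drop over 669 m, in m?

Convert K: 0.000300 cm/s × 864 = 0.2592 m/day.
From Q = K·A·i, i = Q / (K·A) = 1.18 / (0.2592 × 1740) = 0.002616.
Head loss Δh = i · L = 0.002616 × 669 = 1.750 m.

1.75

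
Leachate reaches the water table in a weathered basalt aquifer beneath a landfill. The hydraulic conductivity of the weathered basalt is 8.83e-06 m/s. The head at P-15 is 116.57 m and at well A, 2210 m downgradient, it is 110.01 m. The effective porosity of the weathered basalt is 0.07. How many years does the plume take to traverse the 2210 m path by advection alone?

187

Convert K: 8.83e-06 m/s × 86400 = 0.7629 m/day.
Hydraulic gradient i = (116.57 − 110.01) / 2210 = 6.56 / 2210 = 0.002968.
Darcy flux q = K · i = 0.7629 × 0.002968 = 0.002265 m/day.
Seepage velocity v = q / n_e = 0.002265 / 0.07 = 0.03235 m/day.
Travel time t = L / v = 2210 / 0.03235 = 68313 days = 187.0 years.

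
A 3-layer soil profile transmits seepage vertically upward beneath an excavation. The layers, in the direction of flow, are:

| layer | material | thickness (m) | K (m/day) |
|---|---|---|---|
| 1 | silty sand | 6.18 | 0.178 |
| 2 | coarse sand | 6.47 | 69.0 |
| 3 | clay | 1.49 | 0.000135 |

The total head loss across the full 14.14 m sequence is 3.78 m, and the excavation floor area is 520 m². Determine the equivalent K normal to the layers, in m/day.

0.00128

Flow is perpendicular to layering, so the layers act in series and the equivalent K is the thickness-weighted harmonic mean.
Total thickness L = 6.18 + 6.47 + 1.49 = 14.14 m.
Σ(b_i/K_i) = 6.18/0.178 + 6.47/69.0 + 1.49/0.000135 = 11072 d.
K_eq = L / Σ(b_i/K_i) = 14.14 / 11072 = 0.001277 m/day.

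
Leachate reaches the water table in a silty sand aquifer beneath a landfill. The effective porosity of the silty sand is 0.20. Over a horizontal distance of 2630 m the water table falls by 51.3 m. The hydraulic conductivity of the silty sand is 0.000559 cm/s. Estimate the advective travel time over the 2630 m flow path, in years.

153

Convert K: 0.000559 cm/s × 864 = 0.4830 m/day.
Hydraulic gradient i = Δh / L = 51.3 / 2630 = 0.01951.
Darcy flux q = K · i = 0.4830 × 0.01951 = 0.009421 m/day.
Seepage velocity v = q / n_e = 0.009421 / 0.20 = 0.04710 m/day.
Travel time t = L / v = 2630 / 0.04710 = 55834 days = 152.9 years.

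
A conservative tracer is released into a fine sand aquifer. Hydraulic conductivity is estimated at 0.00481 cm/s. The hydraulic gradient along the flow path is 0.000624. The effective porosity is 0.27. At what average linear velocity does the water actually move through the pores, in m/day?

Convert K: 0.00481 cm/s × 864 = 4.156 m/day.
Hydraulic gradient i = 0.000624.
Darcy flux q = K · i = 4.156 × 0.0006240 = 0.002593 m/day.
Seepage velocity v = q / n_e = 0.002593 / 0.27 = 0.009605 m/day.

0.00960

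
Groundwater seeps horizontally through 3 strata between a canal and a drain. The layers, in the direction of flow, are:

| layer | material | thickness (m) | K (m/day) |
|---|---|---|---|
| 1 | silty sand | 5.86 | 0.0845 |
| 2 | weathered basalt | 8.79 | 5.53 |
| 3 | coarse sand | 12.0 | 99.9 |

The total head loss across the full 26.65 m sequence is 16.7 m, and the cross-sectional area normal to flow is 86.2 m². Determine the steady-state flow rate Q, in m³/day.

20.3

Flow is perpendicular to layering, so the layers act in series and the equivalent K is the thickness-weighted harmonic mean.
Total thickness L = 5.86 + 8.79 + 12.0 = 26.65 m.
Σ(b_i/K_i) = 5.86/0.0845 + 8.79/5.53 + 12.0/99.9 = 71.06 d.
K_eq = L / Σ(b_i/K_i) = 26.65 / 71.06 = 0.3750 m/day.
Q = K_eq · A · (Δh/L) = 0.3750 × 86.2 × (16.7/26.65) = 20.26 m³/day.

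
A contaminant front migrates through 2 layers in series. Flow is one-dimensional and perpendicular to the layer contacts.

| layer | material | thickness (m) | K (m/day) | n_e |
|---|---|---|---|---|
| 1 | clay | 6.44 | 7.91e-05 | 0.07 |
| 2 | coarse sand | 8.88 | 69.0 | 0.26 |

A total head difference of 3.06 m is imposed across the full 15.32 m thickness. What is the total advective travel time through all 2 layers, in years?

With flow normal to the layers, continuity requires the same specific discharge q through every layer.
Σ(b_i/K_i) = 6.44/7.91e-05 + 8.88/69.0 = 81416 d.
q = Δh / Σ(b_i/K_i) = 3.06 / 81416 = 3.758e-05 m/day.
In each layer the seepage velocity is v_i = q/n_i, so the layer transit time is t_i = b_i·n_i / q:
  layer 1 (clay): t_1 = 6.44 × 0.07 / 3.758e-05 = 11994 d
  layer 2 (coarse sand): t_2 = 8.88 × 0.26 / 3.758e-05 = 61429 d
Total t = Σ t_i = 73423 days = 201.0 years.

201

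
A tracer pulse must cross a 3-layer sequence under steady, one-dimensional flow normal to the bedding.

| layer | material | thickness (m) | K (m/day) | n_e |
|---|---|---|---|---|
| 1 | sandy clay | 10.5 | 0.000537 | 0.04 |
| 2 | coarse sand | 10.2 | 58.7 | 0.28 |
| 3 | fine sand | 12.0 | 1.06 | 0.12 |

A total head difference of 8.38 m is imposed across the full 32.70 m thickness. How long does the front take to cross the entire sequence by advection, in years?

With flow normal to the layers, continuity requires the same specific discharge q through every layer.
Σ(b_i/K_i) = 10.5/0.000537 + 10.2/58.7 + 12.0/1.06 = 19565 d.
q = Δh / Σ(b_i/K_i) = 8.38 / 19565 = 0.0004283 m/day.
In each layer the seepage velocity is v_i = q/n_i, so the layer transit time is t_i = b_i·n_i / q:
  layer 1 (sandy clay): t_1 = 10.5 × 0.04 / 0.0004283 = 980.6 d
  layer 2 (coarse sand): t_2 = 10.2 × 0.28 / 0.0004283 = 6668 d
  layer 3 (fine sand): t_3 = 12.0 × 0.12 / 0.0004283 = 3362 d
Total t = Σ t_i = 11010 days = 30.14 years.

30.1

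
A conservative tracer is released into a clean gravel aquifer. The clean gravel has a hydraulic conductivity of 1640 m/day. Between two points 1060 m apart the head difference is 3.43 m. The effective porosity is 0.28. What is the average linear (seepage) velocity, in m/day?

19.0

Hydraulic gradient i = Δh / L = 3.43 / 1060 = 0.003236.
Darcy flux q = K · i = 1640 × 0.003236 = 5.307 m/day.
Seepage velocity v = q / n_e = 5.307 / 0.28 = 18.95 m/day.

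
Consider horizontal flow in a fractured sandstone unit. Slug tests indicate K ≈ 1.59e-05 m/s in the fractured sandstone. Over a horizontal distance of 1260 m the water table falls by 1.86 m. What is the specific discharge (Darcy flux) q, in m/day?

0.00203

Convert K: 1.59e-05 m/s × 86400 = 1.374 m/day.
Hydraulic gradient i = Δh / L = 1.86 / 1260 = 0.001476.
Specific discharge q = K · i = 1.374 × 0.001476 = 0.002028 m/day.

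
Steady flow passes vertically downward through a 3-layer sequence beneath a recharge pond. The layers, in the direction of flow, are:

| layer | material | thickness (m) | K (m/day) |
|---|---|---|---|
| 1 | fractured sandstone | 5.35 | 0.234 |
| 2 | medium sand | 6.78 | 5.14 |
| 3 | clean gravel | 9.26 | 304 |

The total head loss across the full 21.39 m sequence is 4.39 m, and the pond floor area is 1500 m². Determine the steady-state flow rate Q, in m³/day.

Flow is perpendicular to layering, so the layers act in series and the equivalent K is the thickness-weighted harmonic mean.
Total thickness L = 5.35 + 6.78 + 9.26 = 21.39 m.
Σ(b_i/K_i) = 5.35/0.234 + 6.78/5.14 + 9.26/304 = 24.21 d.
K_eq = L / Σ(b_i/K_i) = 21.39 / 24.21 = 0.8834 m/day.
Q = K_eq · A · (Δh/L) = 0.8834 × 1500 × (4.39/21.39) = 272.0 m³/day.

272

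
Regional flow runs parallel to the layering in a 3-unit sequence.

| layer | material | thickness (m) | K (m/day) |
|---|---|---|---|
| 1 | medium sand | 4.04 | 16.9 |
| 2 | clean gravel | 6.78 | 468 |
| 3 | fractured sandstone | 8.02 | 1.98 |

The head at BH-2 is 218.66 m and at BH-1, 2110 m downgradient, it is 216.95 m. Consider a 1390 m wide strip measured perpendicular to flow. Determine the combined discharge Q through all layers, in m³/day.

Flow is parallel to layering, so each bed carries its own Darcy discharge and the transmissivities add.
Σ(K_i·b_i) = 16.9×4.04 + 468×6.78 + 1.98×8.02 = 3257 m²/day.
Hydraulic gradient i = (218.66 − 216.95) / 2110 = 1.71 / 2110 = 0.0008104.
Q = Σ(K_i·b_i) · W · i = 3257 × 1390 × 0.0008104 = 3669 m³/day.

3670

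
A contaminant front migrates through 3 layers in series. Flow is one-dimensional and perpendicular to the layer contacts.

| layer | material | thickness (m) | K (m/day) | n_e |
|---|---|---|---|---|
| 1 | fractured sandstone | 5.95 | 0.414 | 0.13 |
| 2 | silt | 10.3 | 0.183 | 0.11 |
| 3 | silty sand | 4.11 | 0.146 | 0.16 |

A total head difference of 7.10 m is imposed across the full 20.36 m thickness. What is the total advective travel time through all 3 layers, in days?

With flow normal to the layers, continuity requires the same specific discharge q through every layer.
Σ(b_i/K_i) = 5.95/0.414 + 10.3/0.183 + 4.11/0.146 = 98.81 d.
q = Δh / Σ(b_i/K_i) = 7.10 / 98.81 = 0.07186 m/day.
In each layer the seepage velocity is v_i = q/n_i, so the layer transit time is t_i = b_i·n_i / q:
  layer 1 (fractured sandstone): t_1 = 5.95 × 0.13 / 0.07186 = 10.76 d
  layer 2 (silt): t_2 = 10.3 × 0.11 / 0.07186 = 15.77 d
  layer 3 (silty sand): t_3 = 4.11 × 0.16 / 0.07186 = 9.151 d
Total t = Σ t_i = 35.68 days.

35.7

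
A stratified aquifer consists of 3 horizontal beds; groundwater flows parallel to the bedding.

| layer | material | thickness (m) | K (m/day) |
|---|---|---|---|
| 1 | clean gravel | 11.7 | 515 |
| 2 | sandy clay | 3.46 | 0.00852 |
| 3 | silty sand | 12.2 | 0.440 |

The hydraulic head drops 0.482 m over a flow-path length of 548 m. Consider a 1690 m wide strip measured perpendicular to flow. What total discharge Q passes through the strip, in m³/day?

Flow is parallel to layering, so each bed carries its own Darcy discharge and the transmissivities add.
Σ(K_i·b_i) = 515×11.7 + 0.00852×3.46 + 0.440×12.2 = 6031 m²/day.
Hydraulic gradient i = Δh / L = 0.482 / 548 = 0.0008796.
Q = Σ(K_i·b_i) · W · i = 6031 × 1690 × 0.0008796 = 8965 m³/day.

8960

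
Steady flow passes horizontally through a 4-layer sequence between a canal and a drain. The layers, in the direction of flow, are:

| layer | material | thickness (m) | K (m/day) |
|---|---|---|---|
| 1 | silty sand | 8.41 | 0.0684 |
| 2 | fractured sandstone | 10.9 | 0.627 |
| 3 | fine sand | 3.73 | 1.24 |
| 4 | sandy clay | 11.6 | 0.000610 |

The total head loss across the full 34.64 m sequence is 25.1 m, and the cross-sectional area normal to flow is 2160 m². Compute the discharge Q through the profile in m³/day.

Flow is perpendicular to layering, so the layers act in series and the equivalent K is the thickness-weighted harmonic mean.
Total thickness L = 8.41 + 10.9 + 3.73 + 11.6 = 34.64 m.
Σ(b_i/K_i) = 8.41/0.0684 + 10.9/0.627 + 3.73/1.24 + 11.6/0.000610 = 19160 d.
K_eq = L / Σ(b_i/K_i) = 34.64 / 19160 = 0.001808 m/day.
Q = K_eq · A · (Δh/L) = 0.001808 × 2160 × (25.1/34.64) = 2.830 m³/day.

2.83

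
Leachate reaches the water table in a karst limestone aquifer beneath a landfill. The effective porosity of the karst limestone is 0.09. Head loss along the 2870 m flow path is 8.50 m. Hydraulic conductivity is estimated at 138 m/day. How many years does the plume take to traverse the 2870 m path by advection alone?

Hydraulic gradient i = Δh / L = 8.50 / 2870 = 0.002962.
Darcy flux q = K · i = 138.0 × 0.002962 = 0.4087 m/day.
Seepage velocity v = q / n_e = 0.4087 / 0.09 = 4.541 m/day.
Travel time t = L / v = 2870 / 4.541 = 632.0 days = 1.730 years.

1.73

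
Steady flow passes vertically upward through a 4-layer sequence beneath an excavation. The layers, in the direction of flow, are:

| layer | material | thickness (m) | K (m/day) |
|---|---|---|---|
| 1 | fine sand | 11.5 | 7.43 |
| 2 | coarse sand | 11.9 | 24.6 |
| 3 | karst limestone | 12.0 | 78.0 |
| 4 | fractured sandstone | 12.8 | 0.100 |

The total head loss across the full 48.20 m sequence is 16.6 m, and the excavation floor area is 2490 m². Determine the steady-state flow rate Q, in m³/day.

Flow is perpendicular to layering, so the layers act in series and the equivalent K is the thickness-weighted harmonic mean.
Total thickness L = 11.5 + 11.9 + 12.0 + 12.8 = 48.20 m.
Σ(b_i/K_i) = 11.5/7.43 + 11.9/24.6 + 12.0/78.0 + 12.8/0.100 = 130.2 d.
K_eq = L / Σ(b_i/K_i) = 48.20 / 130.2 = 0.3702 m/day.
Q = K_eq · A · (Δh/L) = 0.3702 × 2490 × (16.6/48.20) = 317.5 m³/day.

318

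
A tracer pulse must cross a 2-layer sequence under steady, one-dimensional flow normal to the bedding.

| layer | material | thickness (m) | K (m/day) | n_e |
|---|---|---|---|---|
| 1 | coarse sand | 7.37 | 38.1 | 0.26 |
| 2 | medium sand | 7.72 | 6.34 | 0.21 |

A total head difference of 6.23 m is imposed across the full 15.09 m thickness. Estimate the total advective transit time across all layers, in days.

0.801

With flow normal to the layers, continuity requires the same specific discharge q through every layer.
Σ(b_i/K_i) = 7.37/38.1 + 7.72/6.34 = 1.411 d.
q = Δh / Σ(b_i/K_i) = 6.23 / 1.411 = 4.415 m/day.
In each layer the seepage velocity is v_i = q/n_i, so the layer transit time is t_i = b_i·n_i / q:
  layer 1 (coarse sand): t_1 = 7.37 × 0.26 / 4.415 = 0.4340 d
  layer 2 (medium sand): t_2 = 7.72 × 0.21 / 4.415 = 0.3672 d
Total t = Σ t_i = 0.8012 days.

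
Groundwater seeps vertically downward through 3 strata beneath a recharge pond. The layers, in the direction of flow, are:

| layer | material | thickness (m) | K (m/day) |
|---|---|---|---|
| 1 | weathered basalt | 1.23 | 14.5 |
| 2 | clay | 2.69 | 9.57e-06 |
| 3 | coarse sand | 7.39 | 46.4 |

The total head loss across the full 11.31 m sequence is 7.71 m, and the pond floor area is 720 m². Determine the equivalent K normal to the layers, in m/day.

4.02e-05

Flow is perpendicular to layering, so the layers act in series and the equivalent K is the thickness-weighted harmonic mean.
Total thickness L = 1.23 + 2.69 + 7.39 = 11.31 m.
Σ(b_i/K_i) = 1.23/14.5 + 2.69/9.57e-06 + 7.39/46.4 = 2.811e+05 d.
K_eq = L / Σ(b_i/K_i) = 11.31 / 2.811e+05 = 4.024e-05 m/day.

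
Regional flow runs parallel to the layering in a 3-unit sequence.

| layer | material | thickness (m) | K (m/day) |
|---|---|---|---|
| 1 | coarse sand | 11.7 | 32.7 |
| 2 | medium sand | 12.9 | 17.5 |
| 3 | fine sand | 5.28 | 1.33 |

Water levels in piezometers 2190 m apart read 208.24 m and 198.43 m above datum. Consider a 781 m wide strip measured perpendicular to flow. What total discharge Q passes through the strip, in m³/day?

2150

Flow is parallel to layering, so each bed carries its own Darcy discharge and the transmissivities add.
Σ(K_i·b_i) = 32.7×11.7 + 17.5×12.9 + 1.33×5.28 = 615.4 m²/day.
Hydraulic gradient i = (208.24 − 198.43) / 2190 = 9.81 / 2190 = 0.004479.
Q = Σ(K_i·b_i) · W · i = 615.4 × 781 × 0.004479 = 2153 m³/day.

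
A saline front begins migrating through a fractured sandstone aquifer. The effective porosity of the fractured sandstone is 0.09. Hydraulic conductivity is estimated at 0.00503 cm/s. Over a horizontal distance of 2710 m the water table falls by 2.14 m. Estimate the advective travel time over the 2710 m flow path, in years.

Convert K: 0.00503 cm/s × 864 = 4.346 m/day.
Hydraulic gradient i = Δh / L = 2.14 / 2710 = 0.0007897.
Darcy flux q = K · i = 4.346 × 0.0007897 = 0.003432 m/day.
Seepage velocity v = q / n_e = 0.003432 / 0.09 = 0.03813 m/day.
Travel time t = L / v = 2710 / 0.03813 = 71070 days = 194.6 years.

195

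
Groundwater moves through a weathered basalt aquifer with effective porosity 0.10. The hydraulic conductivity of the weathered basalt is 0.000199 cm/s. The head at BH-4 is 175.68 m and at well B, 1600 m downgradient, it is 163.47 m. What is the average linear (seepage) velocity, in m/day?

0.0131

Convert K: 0.000199 cm/s × 864 = 0.1719 m/day.
Hydraulic gradient i = (175.68 − 163.47) / 1600 = 12.21 / 1600 = 0.007631.
Darcy flux q = K · i = 0.1719 × 0.007631 = 0.001312 m/day.
Seepage velocity v = q / n_e = 0.001312 / 0.10 = 0.01312 m/day.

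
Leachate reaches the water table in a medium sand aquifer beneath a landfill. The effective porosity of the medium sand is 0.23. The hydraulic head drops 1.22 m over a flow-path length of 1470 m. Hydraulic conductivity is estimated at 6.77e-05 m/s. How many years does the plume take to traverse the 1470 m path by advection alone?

191

Convert K: 6.77e-05 m/s × 86400 = 5.849 m/day.
Hydraulic gradient i = Δh / L = 1.22 / 1470 = 0.0008299.
Darcy flux q = K · i = 5.849 × 0.0008299 = 0.004855 m/day.
Seepage velocity v = q / n_e = 0.004855 / 0.23 = 0.02111 m/day.
Travel time t = L / v = 1470 / 0.02111 = 69647 days = 190.7 years.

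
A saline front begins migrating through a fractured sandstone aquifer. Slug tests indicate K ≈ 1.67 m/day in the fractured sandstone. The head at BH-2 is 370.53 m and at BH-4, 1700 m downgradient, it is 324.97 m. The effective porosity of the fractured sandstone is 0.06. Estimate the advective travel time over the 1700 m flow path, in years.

Hydraulic gradient i = (370.53 − 324.97) / 1700 = 45.56 / 1700 = 0.02680.
Darcy flux q = K · i = 1.670 × 0.02680 = 0.04476 m/day.
Seepage velocity v = q / n_e = 0.04476 / 0.06 = 0.7459 m/day.
Travel time t = L / v = 1700 / 0.7459 = 2279 days = 6.240 years.

6.24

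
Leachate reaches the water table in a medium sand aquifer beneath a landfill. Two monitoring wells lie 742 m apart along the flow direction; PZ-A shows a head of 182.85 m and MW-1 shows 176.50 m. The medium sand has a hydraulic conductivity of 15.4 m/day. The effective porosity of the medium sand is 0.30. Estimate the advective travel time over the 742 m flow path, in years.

Hydraulic gradient i = (182.85 − 176.50) / 742 = 6.35 / 742 = 0.008558.
Darcy flux q = K · i = 15.40 × 0.008558 = 0.1318 m/day.
Seepage velocity v = q / n_e = 0.1318 / 0.30 = 0.4393 m/day.
Travel time t = L / v = 742 / 0.4393 = 1689 days = 4.624 years.

4.62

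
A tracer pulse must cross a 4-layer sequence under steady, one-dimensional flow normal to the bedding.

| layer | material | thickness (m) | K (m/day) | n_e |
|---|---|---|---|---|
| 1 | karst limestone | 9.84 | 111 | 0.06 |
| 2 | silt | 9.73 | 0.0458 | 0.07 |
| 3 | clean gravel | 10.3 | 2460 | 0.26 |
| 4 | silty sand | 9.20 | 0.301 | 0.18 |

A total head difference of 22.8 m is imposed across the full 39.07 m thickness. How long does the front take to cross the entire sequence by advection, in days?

59.8

With flow normal to the layers, continuity requires the same specific discharge q through every layer.
Σ(b_i/K_i) = 9.84/111 + 9.73/0.0458 + 10.3/2460 + 9.20/0.301 = 243.1 d.
q = Δh / Σ(b_i/K_i) = 22.8 / 243.1 = 0.09379 m/day.
In each layer the seepage velocity is v_i = q/n_i, so the layer transit time is t_i = b_i·n_i / q:
  layer 1 (karst limestone): t_1 = 9.84 × 0.06 / 0.09379 = 6.295 d
  layer 2 (silt): t_2 = 9.73 × 0.07 / 0.09379 = 7.262 d
  layer 3 (clean gravel): t_3 = 10.3 × 0.26 / 0.09379 = 28.55 d
  layer 4 (silty sand): t_4 = 9.20 × 0.18 / 0.09379 = 17.66 d
Total t = Σ t_i = 59.77 days.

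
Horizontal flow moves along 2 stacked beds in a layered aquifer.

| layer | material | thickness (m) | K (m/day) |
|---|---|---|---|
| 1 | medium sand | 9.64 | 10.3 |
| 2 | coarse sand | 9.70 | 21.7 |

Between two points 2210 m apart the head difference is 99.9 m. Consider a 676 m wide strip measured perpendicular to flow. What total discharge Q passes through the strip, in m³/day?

Flow is parallel to layering, so each bed carries its own Darcy discharge and the transmissivities add.
Σ(K_i·b_i) = 10.3×9.64 + 21.7×9.70 = 309.8 m²/day.
Hydraulic gradient i = Δh / L = 99.9 / 2210 = 0.04520.
Q = Σ(K_i·b_i) · W · i = 309.8 × 676 × 0.04520 = 9466 m³/day.

9470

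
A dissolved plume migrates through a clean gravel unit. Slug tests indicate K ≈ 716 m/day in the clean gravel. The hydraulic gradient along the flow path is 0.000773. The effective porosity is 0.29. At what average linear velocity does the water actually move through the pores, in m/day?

Hydraulic gradient i = 0.000773.
Darcy flux q = K · i = 716.0 × 0.0007730 = 0.5535 m/day.
Seepage velocity v = q / n_e = 0.5535 / 0.29 = 1.909 m/day.

1.91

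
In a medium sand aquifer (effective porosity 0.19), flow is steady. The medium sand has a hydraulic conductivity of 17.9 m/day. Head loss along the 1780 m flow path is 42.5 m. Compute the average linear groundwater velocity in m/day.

Hydraulic gradient i = Δh / L = 42.5 / 1780 = 0.02388.
Darcy flux q = K · i = 17.90 × 0.02388 = 0.4274 m/day.
Seepage velocity v = q / n_e = 0.4274 / 0.19 = 2.249 m/day.

2.25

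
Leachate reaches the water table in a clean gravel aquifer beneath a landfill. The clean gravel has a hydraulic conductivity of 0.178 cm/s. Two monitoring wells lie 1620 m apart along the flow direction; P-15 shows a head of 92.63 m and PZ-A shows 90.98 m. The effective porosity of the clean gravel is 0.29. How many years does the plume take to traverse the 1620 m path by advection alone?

Convert K: 0.178 cm/s × 864 = 153.8 m/day.
Hydraulic gradient i = (92.63 − 90.98) / 1620 = 1.65 / 1620 = 0.001019.
Darcy flux q = K · i = 153.8 × 0.001019 = 0.1566 m/day.
Seepage velocity v = q / n_e = 0.1566 / 0.29 = 0.5401 m/day.
Travel time t = L / v = 1620 / 0.5401 = 2999 days = 8.211 years.

8.21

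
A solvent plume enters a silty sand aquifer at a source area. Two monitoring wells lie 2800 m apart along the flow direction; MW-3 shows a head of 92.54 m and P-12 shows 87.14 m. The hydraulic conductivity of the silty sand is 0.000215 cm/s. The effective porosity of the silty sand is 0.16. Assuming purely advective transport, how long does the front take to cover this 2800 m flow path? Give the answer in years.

Convert K: 0.000215 cm/s × 864 = 0.1858 m/day.
Hydraulic gradient i = (92.54 − 87.14) / 2800 = 5.4 / 2800 = 0.001929.
Darcy flux q = K · i = 0.1858 × 0.001929 = 0.0003583 m/day.
Seepage velocity v = q / n_e = 0.0003583 / 0.16 = 0.002239 m/day.
Travel time t = L / v = 2800 / 0.002239 = 1.251e+06 days = 3424 years.

3420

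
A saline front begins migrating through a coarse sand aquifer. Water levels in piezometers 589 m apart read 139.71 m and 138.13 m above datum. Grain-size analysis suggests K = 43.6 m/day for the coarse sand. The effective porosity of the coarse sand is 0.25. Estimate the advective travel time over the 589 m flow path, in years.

3.45

Hydraulic gradient i = (139.71 − 138.13) / 589 = 1.58 / 589 = 0.002683.
Darcy flux q = K · i = 43.60 × 0.002683 = 0.1170 m/day.
Seepage velocity v = q / n_e = 0.1170 / 0.25 = 0.4678 m/day.
Travel time t = L / v = 589 / 0.4678 = 1259 days = 3.447 years.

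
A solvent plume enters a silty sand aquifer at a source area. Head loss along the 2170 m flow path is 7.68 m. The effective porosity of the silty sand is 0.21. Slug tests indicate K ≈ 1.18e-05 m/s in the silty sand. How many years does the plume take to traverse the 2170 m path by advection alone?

Convert K: 1.18e-05 m/s × 86400 = 1.020 m/day.
Hydraulic gradient i = Δh / L = 7.68 / 2170 = 0.003539.
Darcy flux q = K · i = 1.020 × 0.003539 = 0.003608 m/day.
Seepage velocity v = q / n_e = 0.003608 / 0.21 = 0.01718 m/day.
Travel time t = L / v = 2170 / 0.01718 = 1.263e+05 days = 345.8 years.

346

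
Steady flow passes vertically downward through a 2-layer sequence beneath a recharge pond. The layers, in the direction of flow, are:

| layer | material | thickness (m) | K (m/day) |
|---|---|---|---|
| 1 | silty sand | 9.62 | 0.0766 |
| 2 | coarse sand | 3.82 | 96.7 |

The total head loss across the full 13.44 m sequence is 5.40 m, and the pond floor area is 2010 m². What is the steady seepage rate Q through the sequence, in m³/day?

Flow is perpendicular to layering, so the layers act in series and the equivalent K is the thickness-weighted harmonic mean.
Total thickness L = 9.62 + 3.82 = 13.44 m.
Σ(b_i/K_i) = 9.62/0.0766 + 3.82/96.7 = 125.6 d.
K_eq = L / Σ(b_i/K_i) = 13.44 / 125.6 = 0.1070 m/day.
Q = K_eq · A · (Δh/L) = 0.1070 × 2010 × (5.40/13.44) = 86.40 m³/day.

86.4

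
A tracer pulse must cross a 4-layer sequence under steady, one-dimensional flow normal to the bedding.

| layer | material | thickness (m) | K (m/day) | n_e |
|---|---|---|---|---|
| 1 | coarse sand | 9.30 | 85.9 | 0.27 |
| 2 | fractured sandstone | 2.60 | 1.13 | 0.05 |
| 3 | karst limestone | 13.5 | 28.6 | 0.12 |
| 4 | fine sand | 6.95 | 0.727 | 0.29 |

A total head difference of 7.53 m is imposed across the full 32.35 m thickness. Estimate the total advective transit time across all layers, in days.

10.4

With flow normal to the layers, continuity requires the same specific discharge q through every layer.
Σ(b_i/K_i) = 9.30/85.9 + 2.60/1.13 + 13.5/28.6 + 6.95/0.727 = 12.44 d.
q = Δh / Σ(b_i/K_i) = 7.53 / 12.44 = 0.6053 m/day.
In each layer the seepage velocity is v_i = q/n_i, so the layer transit time is t_i = b_i·n_i / q:
  layer 1 (coarse sand): t_1 = 9.30 × 0.27 / 0.6053 = 4.149 d
  layer 2 (fractured sandstone): t_2 = 2.60 × 0.05 / 0.6053 = 0.2148 d
  layer 3 (karst limestone): t_3 = 13.5 × 0.12 / 0.6053 = 2.677 d
  layer 4 (fine sand): t_4 = 6.95 × 0.29 / 0.6053 = 3.330 d
Total t = Σ t_i = 10.37 days.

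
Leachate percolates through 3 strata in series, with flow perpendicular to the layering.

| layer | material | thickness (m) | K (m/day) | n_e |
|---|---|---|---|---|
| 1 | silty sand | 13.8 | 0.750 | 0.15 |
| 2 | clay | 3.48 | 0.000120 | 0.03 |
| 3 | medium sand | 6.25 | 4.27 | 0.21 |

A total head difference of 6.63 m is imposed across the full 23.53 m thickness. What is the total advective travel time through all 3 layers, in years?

With flow normal to the layers, continuity requires the same specific discharge q through every layer.
Σ(b_i/K_i) = 13.8/0.750 + 3.48/0.000120 + 6.25/4.27 = 29020 d.
q = Δh / Σ(b_i/K_i) = 6.63 / 29020 = 0.0002285 m/day.
In each layer the seepage velocity is v_i = q/n_i, so the layer transit time is t_i = b_i·n_i / q:
  layer 1 (silty sand): t_1 = 13.8 × 0.15 / 0.0002285 = 9061 d
  layer 2 (clay): t_2 = 3.48 × 0.03 / 0.0002285 = 457.0 d
  layer 3 (medium sand): t_3 = 6.25 × 0.21 / 0.0002285 = 5745 d
Total t = Σ t_i = 15262 days = 41.79 years.

41.8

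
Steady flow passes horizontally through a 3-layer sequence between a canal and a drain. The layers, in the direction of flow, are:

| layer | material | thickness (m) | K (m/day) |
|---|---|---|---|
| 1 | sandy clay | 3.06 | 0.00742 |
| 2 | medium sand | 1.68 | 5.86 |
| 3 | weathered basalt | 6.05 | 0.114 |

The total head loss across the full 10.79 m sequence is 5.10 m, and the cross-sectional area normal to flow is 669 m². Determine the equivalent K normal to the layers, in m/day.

Flow is perpendicular to layering, so the layers act in series and the equivalent K is the thickness-weighted harmonic mean.
Total thickness L = 3.06 + 1.68 + 6.05 = 10.79 m.
Σ(b_i/K_i) = 3.06/0.00742 + 1.68/5.86 + 6.05/0.114 = 465.8 d.
K_eq = L / Σ(b_i/K_i) = 10.79 / 465.8 = 0.02317 m/day.

0.0232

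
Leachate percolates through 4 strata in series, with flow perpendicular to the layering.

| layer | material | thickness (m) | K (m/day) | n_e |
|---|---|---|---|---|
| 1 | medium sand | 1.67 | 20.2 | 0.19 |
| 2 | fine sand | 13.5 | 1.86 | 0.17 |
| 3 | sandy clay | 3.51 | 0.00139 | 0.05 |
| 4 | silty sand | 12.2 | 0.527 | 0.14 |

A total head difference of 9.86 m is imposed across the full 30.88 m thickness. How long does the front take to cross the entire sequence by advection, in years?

3.19

With flow normal to the layers, continuity requires the same specific discharge q through every layer.
Σ(b_i/K_i) = 1.67/20.2 + 13.5/1.86 + 3.51/0.00139 + 12.2/0.527 = 2556 d.
q = Δh / Σ(b_i/K_i) = 9.86 / 2556 = 0.003858 m/day.
In each layer the seepage velocity is v_i = q/n_i, so the layer transit time is t_i = b_i·n_i / q:
  layer 1 (medium sand): t_1 = 1.67 × 0.19 / 0.003858 = 82.24 d
  layer 2 (fine sand): t_2 = 13.5 × 0.17 / 0.003858 = 594.9 d
  layer 3 (sandy clay): t_3 = 3.51 × 0.05 / 0.003858 = 45.49 d
  layer 4 (silty sand): t_4 = 12.2 × 0.14 / 0.003858 = 442.7 d
Total t = Σ t_i = 1165 days = 3.190 years.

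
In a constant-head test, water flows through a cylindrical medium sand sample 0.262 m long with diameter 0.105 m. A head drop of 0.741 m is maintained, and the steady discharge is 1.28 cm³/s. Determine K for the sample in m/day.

Cross-sectional area A = π·(d/2)² = π × (0.105/2)² = 0.008659 m².
Convert discharge: 1.28 cm³/s = 1.280e-06 m³/s.
Darcy's law rearranged: K = Q·L / (A·Δh) = 1.280e-06 × 0.262 / (0.008659 × 0.741) = 5.227e-05 m/s = 4.516 m/day.

4.52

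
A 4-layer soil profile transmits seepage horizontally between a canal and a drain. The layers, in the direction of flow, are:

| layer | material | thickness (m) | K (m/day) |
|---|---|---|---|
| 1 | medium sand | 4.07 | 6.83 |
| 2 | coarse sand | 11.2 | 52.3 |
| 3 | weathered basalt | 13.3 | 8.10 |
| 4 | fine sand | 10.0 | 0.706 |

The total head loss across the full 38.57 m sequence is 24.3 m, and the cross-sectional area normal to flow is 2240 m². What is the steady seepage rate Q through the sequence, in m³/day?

3280

Flow is perpendicular to layering, so the layers act in series and the equivalent K is the thickness-weighted harmonic mean.
Total thickness L = 4.07 + 11.2 + 13.3 + 10.0 = 38.57 m.
Σ(b_i/K_i) = 4.07/6.83 + 11.2/52.3 + 13.3/8.10 + 10.0/0.706 = 16.62 d.
K_eq = L / Σ(b_i/K_i) = 38.57 / 16.62 = 2.321 m/day.
Q = K_eq · A · (Δh/L) = 2.321 × 2240 × (24.3/38.57) = 3276 m³/day.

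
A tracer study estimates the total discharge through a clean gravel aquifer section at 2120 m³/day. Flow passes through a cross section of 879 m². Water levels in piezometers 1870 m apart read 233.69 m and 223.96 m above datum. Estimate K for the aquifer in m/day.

464

Hydraulic gradient i = (233.69 − 223.96) / 1870 = 9.73 / 1870 = 0.005203.
From Q = K·A·i, K = Q / (A·i) = 2120 / (879.0 × 0.005203) = 463.5 m/day.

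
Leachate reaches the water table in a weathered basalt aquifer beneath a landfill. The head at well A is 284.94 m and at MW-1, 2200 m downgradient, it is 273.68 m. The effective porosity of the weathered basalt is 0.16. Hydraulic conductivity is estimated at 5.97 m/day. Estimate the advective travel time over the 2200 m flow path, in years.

31.5

Hydraulic gradient i = (284.94 − 273.68) / 2200 = 11.26 / 2200 = 0.005118.
Darcy flux q = K · i = 5.970 × 0.005118 = 0.03056 m/day.
Seepage velocity v = q / n_e = 0.03056 / 0.16 = 0.1910 m/day.
Travel time t = L / v = 2200 / 0.1910 = 11520 days = 31.54 years.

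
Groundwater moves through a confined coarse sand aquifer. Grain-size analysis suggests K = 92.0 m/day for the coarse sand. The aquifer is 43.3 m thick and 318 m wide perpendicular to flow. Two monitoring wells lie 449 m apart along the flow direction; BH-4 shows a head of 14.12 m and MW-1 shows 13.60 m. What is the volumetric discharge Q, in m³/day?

Cross-sectional area A = 318 × 43.3 = 13769 m².
Hydraulic gradient i = (14.12 − 13.60) / 449 = 0.52 / 449 = 0.001158.
Darcy's law: Q = K · A · i = 92.00 × 13769 × 0.001158 = 1467 m³/day.

1470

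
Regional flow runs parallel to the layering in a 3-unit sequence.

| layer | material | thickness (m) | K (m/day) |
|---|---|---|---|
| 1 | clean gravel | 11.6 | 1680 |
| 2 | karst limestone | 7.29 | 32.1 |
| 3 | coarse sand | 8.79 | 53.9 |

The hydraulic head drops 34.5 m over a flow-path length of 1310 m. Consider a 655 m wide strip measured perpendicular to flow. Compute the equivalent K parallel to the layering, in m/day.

Flow is parallel to layering, so each bed carries its own Darcy discharge and the transmissivities add.
Σ(K_i·b_i) = 1680×11.6 + 32.1×7.29 + 53.9×8.79 = 20196 m²/day.
Total thickness b = 27.68 m, so K_eq = Σ(K_i·b_i)/b = 729.6 m/day.

730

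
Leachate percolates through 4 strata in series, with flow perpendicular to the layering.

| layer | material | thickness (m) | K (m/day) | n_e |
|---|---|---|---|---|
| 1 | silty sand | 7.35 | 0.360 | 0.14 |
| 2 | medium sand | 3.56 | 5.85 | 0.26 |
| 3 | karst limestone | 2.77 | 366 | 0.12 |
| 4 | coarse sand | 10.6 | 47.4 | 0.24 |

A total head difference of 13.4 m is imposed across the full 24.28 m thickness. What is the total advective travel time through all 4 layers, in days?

7.66

With flow normal to the layers, continuity requires the same specific discharge q through every layer.
Σ(b_i/K_i) = 7.35/0.360 + 3.56/5.85 + 2.77/366 + 10.6/47.4 = 21.26 d.
q = Δh / Σ(b_i/K_i) = 13.4 / 21.26 = 0.6304 m/day.
In each layer the seepage velocity is v_i = q/n_i, so the layer transit time is t_i = b_i·n_i / q:
  layer 1 (silty sand): t_1 = 7.35 × 0.14 / 0.6304 = 1.632 d
  layer 2 (medium sand): t_2 = 3.56 × 0.26 / 0.6304 = 1.468 d
  layer 3 (karst limestone): t_3 = 2.77 × 0.12 / 0.6304 = 0.5273 d
  layer 4 (coarse sand): t_4 = 10.6 × 0.24 / 0.6304 = 4.036 d
Total t = Σ t_i = 7.663 days.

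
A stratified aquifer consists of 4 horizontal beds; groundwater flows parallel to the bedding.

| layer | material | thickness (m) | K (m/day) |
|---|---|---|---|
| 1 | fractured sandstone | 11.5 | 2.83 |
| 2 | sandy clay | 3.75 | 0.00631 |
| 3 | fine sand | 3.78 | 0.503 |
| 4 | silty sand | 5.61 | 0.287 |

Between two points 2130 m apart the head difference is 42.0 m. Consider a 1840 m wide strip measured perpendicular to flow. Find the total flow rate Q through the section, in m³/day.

1310

Flow is parallel to layering, so each bed carries its own Darcy discharge and the transmissivities add.
Σ(K_i·b_i) = 2.83×11.5 + 0.00631×3.75 + 0.503×3.78 + 0.287×5.61 = 36.08 m²/day.
Hydraulic gradient i = Δh / L = 42.0 / 2130 = 0.01972.
Q = Σ(K_i·b_i) · W · i = 36.08 × 1840 × 0.01972 = 1309 m³/day.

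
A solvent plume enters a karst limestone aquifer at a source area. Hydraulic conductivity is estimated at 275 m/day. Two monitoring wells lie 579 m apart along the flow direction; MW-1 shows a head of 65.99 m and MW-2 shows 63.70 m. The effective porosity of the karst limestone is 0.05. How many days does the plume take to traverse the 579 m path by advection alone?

Hydraulic gradient i = (65.99 − 63.70) / 579 = 2.29 / 579 = 0.003955.
Darcy flux q = K · i = 275.0 × 0.003955 = 1.088 m/day.
Seepage velocity v = q / n_e = 1.088 / 0.05 = 21.75 m/day.
Travel time t = L / v = 579 / 21.75 = 26.62 days.

26.6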